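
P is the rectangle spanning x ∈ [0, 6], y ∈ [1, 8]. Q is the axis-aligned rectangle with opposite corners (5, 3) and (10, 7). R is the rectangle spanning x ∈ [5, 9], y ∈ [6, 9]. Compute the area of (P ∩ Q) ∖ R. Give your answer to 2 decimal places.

3.00

|P ∩ Q| = 4.
|(P ∩ Q) ∩ R| = 1.
|(P ∩ Q) ∖ R| = 4 − 1 = 3.00.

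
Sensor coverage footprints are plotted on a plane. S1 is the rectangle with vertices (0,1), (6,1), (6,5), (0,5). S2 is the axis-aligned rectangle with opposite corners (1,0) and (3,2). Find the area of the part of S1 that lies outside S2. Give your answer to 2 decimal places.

|S1∩S2|: x∈[1,3], y∈[1,2] → 2·1 = 2.
|S1| = 24.
|S1 ∖ S2| = |S1| − |S1∩S2| = 24 − 2 = 22.00.

22.00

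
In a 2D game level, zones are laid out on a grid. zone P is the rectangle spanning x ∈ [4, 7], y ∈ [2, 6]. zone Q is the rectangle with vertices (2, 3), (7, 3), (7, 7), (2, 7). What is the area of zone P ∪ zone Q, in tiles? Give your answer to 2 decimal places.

By inclusion–exclusion:
Individual areas: |zone P| = 12, |zone Q| = 20.
|zone P∩zone Q|: x∈[4,7], y∈[3,6] → 3·3 = 9.
|zone P ∪ zone Q| = 32 − 9 = 23.00.

23.00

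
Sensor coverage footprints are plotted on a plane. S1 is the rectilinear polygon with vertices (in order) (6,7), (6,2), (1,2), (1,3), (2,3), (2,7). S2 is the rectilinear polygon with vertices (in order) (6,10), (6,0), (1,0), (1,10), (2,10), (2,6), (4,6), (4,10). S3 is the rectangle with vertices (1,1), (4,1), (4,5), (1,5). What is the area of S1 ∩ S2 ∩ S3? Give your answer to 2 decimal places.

The intersection is the polygon with vertices (1,2), (1,3), (2,3), (2,5), (4,5), (4,2).
By the shoelace formula its area is 7.00.

7.00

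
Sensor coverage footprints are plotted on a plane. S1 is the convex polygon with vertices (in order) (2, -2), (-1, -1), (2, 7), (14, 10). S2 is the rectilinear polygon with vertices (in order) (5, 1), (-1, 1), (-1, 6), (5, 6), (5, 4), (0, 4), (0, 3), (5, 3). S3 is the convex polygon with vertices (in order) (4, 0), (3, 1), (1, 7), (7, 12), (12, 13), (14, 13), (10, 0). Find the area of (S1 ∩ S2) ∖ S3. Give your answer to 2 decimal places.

5.98

|S1 ∩ S2| = 17.25.
|(S1 ∩ S2) ∩ S3| = 11.2733.
|(S1 ∩ S2) ∖ S3| = 17.25 − 11.2733 = 5.98.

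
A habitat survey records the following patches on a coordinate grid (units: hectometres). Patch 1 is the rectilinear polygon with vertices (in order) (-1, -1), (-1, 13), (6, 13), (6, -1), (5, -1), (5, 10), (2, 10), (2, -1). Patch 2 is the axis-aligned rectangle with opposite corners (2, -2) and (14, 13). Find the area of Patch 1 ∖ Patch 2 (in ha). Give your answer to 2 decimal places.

42.00

|Patch 1| = 65, |Patch 1∩Patch 2| = 23.
|Patch 1 ∖ Patch 2| = |Patch 1| − |Patch 1∩Patch 2| = 65 − 23 = 42.00.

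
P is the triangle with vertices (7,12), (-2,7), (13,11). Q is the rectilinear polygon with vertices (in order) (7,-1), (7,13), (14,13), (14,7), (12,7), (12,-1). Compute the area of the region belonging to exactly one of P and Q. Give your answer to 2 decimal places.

85.90

|P| = 19.5, |Q| = 82, |P∩Q| = 7.8.
|P △ Q| = |P| + |Q| − 2·|P∩Q| = 19.5 + 82 − 15.6 = 85.90.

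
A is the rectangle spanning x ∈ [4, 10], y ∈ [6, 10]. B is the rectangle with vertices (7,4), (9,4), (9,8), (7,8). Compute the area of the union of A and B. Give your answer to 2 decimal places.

28.00

By inclusion–exclusion:
Individual areas: |A| = 24, |B| = 8.
|A∩B|: x∈[7,9], y∈[6,8] → 2·2 = 4.
|A ∪ B| = 32 − 4 = 28.00.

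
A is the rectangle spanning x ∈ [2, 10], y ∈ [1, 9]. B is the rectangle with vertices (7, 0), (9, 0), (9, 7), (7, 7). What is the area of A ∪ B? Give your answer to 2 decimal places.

66.00

By inclusion–exclusion:
Individual areas: |A| = 64, |B| = 14.
|A∩B|: x∈[7,9], y∈[1,7] → 2·6 = 12.
|A ∪ B| = 78 − 12 = 66.00.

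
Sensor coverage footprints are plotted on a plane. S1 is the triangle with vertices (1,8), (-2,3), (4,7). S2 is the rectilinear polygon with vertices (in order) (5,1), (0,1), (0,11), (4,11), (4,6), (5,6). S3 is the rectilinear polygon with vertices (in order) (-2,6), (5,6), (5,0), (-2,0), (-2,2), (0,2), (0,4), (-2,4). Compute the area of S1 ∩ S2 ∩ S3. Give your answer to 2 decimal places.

The intersection is the polygon with vertices (0,4.333), (0,6), (2.5,6).
By the shoelace formula its area is 2.08.

2.08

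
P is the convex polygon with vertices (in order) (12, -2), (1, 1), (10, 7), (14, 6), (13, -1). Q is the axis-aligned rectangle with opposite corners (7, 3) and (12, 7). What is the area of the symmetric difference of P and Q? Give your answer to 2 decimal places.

53.50

|P| = 66.5, |Q| = 20, |P∩Q| = 16.5.
|P △ Q| = |P| + |Q| − 2·|P∩Q| = 66.5 + 20 − 33 = 53.50.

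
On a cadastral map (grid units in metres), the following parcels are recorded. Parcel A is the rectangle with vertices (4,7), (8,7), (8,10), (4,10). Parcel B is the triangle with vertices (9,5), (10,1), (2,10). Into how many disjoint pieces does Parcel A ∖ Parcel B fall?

Parcel A ∖ Parcel B splits into 2 disjoint pieces (area 10.2714, area 0.25).

2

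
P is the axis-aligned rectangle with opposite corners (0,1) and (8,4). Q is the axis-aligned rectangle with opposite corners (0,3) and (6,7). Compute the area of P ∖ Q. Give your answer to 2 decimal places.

|P∩Q|: x∈[0,6], y∈[3,4] → 6·1 = 6.
|P| = 24.
|P ∖ Q| = |P| − |P∩Q| = 24 − 6 = 18.00.

18.00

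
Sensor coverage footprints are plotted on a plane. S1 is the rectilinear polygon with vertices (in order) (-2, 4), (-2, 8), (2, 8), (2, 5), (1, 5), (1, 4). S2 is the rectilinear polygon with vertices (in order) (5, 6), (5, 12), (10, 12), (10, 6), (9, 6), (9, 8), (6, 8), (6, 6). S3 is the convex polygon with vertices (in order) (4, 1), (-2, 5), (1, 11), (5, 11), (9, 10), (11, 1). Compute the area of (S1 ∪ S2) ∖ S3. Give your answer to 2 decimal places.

|S1 ∪ S2| = 39.
|(S1 ∪ S2) ∩ S3| = 25.7778.
|(S1 ∪ S2) ∖ S3| = 39 − 25.7778 = 13.22.

13.22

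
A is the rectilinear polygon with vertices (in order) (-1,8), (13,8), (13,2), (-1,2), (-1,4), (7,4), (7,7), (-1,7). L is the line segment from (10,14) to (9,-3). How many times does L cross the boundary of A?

2

The segment meets the boundary at (9.294,2), (9.647,8).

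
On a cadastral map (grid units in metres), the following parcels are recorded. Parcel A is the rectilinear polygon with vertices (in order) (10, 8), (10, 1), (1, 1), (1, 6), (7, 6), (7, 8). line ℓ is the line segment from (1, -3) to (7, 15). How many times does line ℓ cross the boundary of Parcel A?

The segment meets the boundary at (4,6), (2.333,1).

2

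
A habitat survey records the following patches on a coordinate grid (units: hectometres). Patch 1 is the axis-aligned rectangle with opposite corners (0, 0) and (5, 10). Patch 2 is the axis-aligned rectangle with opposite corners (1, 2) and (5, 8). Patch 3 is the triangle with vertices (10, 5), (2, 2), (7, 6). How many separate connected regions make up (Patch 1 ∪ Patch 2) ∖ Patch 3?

1

(Patch 1 ∪ Patch 2) ∖ Patch 3 is a single connected region.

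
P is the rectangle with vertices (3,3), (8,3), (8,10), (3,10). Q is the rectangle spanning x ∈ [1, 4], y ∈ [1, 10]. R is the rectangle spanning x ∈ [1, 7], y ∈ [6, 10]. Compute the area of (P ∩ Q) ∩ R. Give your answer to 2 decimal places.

The region (P ∩ Q) ∩ R is the polygon with vertices (4,6), (3,6), (3,10), (4,10).
By the shoelace formula its area is 4.00.

4.00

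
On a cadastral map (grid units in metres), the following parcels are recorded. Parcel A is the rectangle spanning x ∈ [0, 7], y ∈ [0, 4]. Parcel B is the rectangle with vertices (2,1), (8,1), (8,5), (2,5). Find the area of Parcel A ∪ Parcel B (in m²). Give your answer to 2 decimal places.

37.00

By inclusion–exclusion:
Individual areas: |Parcel A| = 28, |Parcel B| = 24.
|Parcel A∩Parcel B|: x∈[2,7], y∈[1,4] → 5·3 = 15.
|Parcel A ∪ Parcel B| = 52 − 15 = 37.00.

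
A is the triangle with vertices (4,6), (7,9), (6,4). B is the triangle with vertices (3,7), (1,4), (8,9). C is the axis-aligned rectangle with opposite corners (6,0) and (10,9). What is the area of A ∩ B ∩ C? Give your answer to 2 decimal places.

The intersection is the polygon with vertices (6.913,8.565), (6.833,8.167), (6,7.571), (6,8), (6.333,8.333).
By the shoelace formula its area is 0.40.

0.40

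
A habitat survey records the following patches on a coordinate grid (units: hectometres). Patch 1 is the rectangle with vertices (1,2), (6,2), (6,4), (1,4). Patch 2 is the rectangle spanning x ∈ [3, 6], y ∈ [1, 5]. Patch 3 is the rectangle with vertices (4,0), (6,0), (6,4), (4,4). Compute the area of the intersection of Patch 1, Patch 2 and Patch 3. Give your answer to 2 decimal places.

The intersection is the polygon with vertices (4,2), (4,4), (6,4), (6,2).
By the shoelace formula its area is 4.00.

4.00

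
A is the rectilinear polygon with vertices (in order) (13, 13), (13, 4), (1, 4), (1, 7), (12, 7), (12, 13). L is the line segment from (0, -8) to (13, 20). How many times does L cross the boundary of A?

The segment meets the boundary at (6.964,7), (5.571,4).

2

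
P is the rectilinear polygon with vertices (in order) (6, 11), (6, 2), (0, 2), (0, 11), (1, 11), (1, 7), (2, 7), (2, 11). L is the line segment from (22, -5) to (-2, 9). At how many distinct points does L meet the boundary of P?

The segment meets the boundary at (0,7.833), (1,7.25), (1.429,7), (6,4.333).

4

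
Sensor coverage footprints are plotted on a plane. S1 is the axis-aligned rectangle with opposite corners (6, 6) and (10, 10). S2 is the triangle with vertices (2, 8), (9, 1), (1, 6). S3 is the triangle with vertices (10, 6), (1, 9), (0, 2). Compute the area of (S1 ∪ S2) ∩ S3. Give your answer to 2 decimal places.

10.40

|S1 ∪ S2| = 26.5.
|(S1 ∪ S2) ∩ S3| = 10.40.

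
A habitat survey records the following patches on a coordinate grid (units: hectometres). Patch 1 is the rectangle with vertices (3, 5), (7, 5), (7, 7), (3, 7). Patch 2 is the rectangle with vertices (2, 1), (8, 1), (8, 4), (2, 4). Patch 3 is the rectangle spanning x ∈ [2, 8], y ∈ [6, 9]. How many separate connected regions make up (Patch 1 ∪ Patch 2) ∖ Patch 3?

2

(Patch 1 ∪ Patch 2) ∖ Patch 3 splits into 2 disjoint pieces (area 4, area 18).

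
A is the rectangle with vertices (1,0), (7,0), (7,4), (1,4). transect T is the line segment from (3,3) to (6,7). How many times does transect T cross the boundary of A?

The segment meets the boundary at (3.75,4).

1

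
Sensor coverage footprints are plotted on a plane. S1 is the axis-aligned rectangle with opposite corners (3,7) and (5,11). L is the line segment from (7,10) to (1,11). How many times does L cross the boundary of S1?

The segment meets the boundary at (3,10.667), (5,10.333).

2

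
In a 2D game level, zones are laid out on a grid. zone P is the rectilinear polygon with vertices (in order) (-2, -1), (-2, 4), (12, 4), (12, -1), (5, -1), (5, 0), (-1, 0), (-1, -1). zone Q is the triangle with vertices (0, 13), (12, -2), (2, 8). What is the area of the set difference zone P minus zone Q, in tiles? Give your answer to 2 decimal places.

|zone P| = 64, |zone P∩zone Q| = 3.5.
|zone P ∖ zone Q| = |zone P| − |zone P∩zone Q| = 64 − 3.5 = 60.50.

60.50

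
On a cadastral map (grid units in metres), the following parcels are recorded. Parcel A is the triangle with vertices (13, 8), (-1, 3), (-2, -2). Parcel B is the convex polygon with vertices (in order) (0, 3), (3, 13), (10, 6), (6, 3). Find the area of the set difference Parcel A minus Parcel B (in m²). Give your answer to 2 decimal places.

18.16

|Parcel A| = 32.5, |Parcel A∩Parcel B| = 14.3395.
|Parcel A ∖ Parcel B| = |Parcel A| − |Parcel A∩Parcel B| = 32.5 − 14.3395 = 18.16.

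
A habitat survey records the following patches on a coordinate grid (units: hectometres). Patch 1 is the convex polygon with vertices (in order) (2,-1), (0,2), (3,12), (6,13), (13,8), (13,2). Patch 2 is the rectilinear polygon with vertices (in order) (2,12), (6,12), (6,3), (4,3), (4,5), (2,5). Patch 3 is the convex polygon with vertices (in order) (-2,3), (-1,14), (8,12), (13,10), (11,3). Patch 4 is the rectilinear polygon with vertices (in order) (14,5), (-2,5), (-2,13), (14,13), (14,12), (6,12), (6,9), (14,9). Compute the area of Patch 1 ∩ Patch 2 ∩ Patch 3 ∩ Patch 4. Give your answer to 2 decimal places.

The intersection is the polygon with vertices (6,9), (6,5), (4,5), (2,5), (2,8.667), (3,12), (6,12).
By the shoelace formula its area is 26.33.

26.33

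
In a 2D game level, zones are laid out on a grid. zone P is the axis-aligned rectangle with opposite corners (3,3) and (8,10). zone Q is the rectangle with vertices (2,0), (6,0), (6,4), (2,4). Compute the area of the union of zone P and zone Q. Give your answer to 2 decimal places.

By inclusion–exclusion:
Individual areas: |zone P| = 35, |zone Q| = 16.
|zone P∩zone Q|: x∈[3,6], y∈[3,4] → 3·1 = 3.
|zone P ∪ zone Q| = 51 − 3 = 48.00.

48.00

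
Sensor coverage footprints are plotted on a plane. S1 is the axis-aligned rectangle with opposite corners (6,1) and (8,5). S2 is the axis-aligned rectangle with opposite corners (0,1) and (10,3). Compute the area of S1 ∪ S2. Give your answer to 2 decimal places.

By inclusion–exclusion:
Individual areas: |S1| = 8, |S2| = 20.
|S1∩S2|: x∈[6,8], y∈[1,3] → 2·2 = 4.
|S1 ∪ S2| = 28 − 4 = 24.00.

24.00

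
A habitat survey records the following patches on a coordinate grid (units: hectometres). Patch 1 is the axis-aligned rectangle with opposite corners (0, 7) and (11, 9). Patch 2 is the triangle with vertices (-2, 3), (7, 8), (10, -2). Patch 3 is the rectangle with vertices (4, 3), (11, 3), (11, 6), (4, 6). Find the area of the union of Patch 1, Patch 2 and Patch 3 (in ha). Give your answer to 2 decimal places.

By inclusion–exclusion:
Individual areas: |Patch 1| = 22, |Patch 2| = 52.5, |Patch 3| = 21.
|Patch 1∩Patch 2| = 1.05.
|Patch 1∩Patch 3| = 0 (no overlap).
|Patch 2∩Patch 3| = 12.15.
|Patch 1∩Patch 2∩Patch 3| = 0.
|Patch 1 ∪ Patch 2 ∪ Patch 3| = 95.5 − 13.2 + 0 = 82.30.

82.30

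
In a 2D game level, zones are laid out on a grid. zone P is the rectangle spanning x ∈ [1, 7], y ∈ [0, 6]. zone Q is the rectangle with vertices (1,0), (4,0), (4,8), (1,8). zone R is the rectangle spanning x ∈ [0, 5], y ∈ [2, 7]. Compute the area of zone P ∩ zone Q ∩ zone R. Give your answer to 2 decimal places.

The intersection is the polygon with vertices (4,2), (1,2), (1,6), (4,6).
By the shoelace formula its area is 12.00.

12.00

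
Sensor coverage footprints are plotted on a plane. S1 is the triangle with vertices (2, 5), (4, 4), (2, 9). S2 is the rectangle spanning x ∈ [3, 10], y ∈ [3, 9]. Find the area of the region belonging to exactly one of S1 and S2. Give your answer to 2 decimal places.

|S1| = 4, |S2| = 42, |S1∩S2| = 1.
|S1 △ S2| = |S1| + |S2| − 2·|S1∩S2| = 4 + 42 − 2 = 44.00.

44.00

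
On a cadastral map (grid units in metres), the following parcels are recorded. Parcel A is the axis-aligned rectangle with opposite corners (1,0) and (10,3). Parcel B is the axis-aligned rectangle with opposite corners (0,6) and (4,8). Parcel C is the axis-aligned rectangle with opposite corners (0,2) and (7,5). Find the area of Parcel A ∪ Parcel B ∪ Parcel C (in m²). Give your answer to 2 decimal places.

By inclusion–exclusion:
Individual areas: |Parcel A| = 27, |Parcel B| = 8, |Parcel C| = 21.
|Parcel A∩Parcel B| = 0 (no overlap).
|Parcel A∩Parcel C|: x∈[1,7], y∈[2,3] → 6·1 = 6.
|Parcel B∩Parcel C| = 0 (no overlap).
|Parcel A∩Parcel B∩Parcel C| = 0.
|Parcel A ∪ Parcel B ∪ Parcel C| = 56 − 6 + 0 = 50.00.

50.00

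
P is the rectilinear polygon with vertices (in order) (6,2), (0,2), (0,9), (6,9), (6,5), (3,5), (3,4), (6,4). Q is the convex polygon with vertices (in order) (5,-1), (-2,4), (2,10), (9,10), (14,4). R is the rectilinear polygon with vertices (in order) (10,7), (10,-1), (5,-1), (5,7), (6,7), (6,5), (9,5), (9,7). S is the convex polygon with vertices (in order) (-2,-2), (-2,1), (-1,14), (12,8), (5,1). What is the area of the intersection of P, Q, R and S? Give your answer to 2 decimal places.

4.00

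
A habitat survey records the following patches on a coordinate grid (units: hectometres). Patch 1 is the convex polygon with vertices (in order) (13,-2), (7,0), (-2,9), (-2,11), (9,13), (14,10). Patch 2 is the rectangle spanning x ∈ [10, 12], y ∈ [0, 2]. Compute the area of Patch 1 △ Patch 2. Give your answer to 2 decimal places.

|Patch 1| = 151, |Patch 2| = 4, |Patch 1∩Patch 2| = 4.
|Patch 1 △ Patch 2| = |Patch 1| + |Patch 2| − 2·|Patch 1∩Patch 2| = 151 + 4 − 8 = 147.00.

147.00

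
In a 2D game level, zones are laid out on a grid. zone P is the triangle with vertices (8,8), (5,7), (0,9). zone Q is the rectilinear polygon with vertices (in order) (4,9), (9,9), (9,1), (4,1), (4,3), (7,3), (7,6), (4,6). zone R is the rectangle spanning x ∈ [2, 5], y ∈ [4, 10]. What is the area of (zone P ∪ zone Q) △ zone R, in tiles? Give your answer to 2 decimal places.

41.90

|zone P ∪ zone Q| = 33.2.
|(zone P ∪ zone Q) ∩ zone R| = 4.65.
|(zone P ∪ zone Q) △ zone R| = 33.2 + 18 − 9.3 = 41.90.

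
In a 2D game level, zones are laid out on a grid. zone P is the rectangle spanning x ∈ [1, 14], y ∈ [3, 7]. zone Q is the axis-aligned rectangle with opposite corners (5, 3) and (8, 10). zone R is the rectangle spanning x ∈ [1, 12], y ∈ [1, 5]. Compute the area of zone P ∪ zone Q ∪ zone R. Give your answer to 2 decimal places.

By inclusion–exclusion:
Individual areas: |zone P| = 52, |zone Q| = 21, |zone R| = 44.
|zone P∩zone Q|: x∈[5,8], y∈[3,7] → 3·4 = 12.
|zone P∩zone R|: x∈[1,12], y∈[3,5] → 11·2 = 22.
|zone Q∩zone R|: x∈[5,8], y∈[3,5] → 3·2 = 6.
|zone P∩zone Q∩zone R| = 6.
|zone P ∪ zone Q ∪ zone R| = 117 − 40 + 6 = 83.00.

83.00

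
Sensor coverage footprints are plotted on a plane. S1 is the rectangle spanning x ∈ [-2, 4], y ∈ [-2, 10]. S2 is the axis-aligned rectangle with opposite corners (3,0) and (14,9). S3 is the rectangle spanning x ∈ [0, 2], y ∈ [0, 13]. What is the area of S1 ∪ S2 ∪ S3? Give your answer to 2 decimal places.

By inclusion–exclusion:
Individual areas: |S1| = 72, |S2| = 99, |S3| = 26.
|S1∩S2|: x∈[3,4], y∈[0,9] → 1·9 = 9.
|S1∩S3|: x∈[0,2], y∈[0,10] → 2·10 = 20.
|S2∩S3| = 0 (no overlap).
|S1∩S2∩S3| = 0.
|S1 ∪ S2 ∪ S3| = 197 − 29 + 0 = 168.00.

168.00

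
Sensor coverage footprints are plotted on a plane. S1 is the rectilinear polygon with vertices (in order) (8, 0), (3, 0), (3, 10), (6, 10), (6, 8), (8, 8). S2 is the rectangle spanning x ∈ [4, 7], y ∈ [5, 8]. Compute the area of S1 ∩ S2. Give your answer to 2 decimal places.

9.00

The intersection is the polygon with vertices (7,8), (7,5), (4,5), (4,8), (6,8).
By the shoelace formula its area is 9.00.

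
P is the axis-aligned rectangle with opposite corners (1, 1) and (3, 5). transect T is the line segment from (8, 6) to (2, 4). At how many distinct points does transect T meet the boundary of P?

The segment meets the boundary at (3,4.333).

1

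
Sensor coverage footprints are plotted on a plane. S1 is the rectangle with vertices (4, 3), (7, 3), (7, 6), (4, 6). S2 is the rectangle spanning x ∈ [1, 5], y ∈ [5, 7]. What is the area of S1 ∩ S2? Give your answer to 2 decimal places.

|S1∩S2|: x∈[4,5], y∈[5,6] → 1·1 = 1.

1.00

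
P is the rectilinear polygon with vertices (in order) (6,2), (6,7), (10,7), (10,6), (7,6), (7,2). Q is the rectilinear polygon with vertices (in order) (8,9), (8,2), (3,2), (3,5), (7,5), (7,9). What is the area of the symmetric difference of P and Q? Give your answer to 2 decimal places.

|P| = 8, |Q| = 19, |P∩Q| = 4.
|P △ Q| = |P| + |Q| − 2·|P∩Q| = 8 + 19 − 8 = 19.00.

19.00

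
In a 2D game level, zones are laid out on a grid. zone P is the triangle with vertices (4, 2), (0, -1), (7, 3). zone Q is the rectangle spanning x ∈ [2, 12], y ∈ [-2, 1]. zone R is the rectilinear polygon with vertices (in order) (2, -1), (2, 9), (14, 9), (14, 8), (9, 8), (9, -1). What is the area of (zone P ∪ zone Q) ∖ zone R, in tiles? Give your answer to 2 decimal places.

|zone P ∪ zone Q| = 32.0238.
|(zone P ∪ zone Q) ∩ zone R| = 15.6667.
|(zone P ∪ zone Q) ∖ zone R| = 32.0238 − 15.6667 = 16.36.

16.36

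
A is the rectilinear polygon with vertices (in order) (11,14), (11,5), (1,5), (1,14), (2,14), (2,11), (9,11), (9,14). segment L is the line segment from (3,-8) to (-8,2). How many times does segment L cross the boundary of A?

0

The segment lies entirely outside A and never meets its boundary.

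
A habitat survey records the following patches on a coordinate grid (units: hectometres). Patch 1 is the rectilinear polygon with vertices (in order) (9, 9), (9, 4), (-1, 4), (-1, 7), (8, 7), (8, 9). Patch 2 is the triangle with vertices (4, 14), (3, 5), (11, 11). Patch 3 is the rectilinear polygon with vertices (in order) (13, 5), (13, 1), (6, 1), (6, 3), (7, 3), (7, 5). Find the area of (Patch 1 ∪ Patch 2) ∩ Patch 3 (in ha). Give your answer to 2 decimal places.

The region (Patch 1 ∪ Patch 2) ∩ Patch 3 is the polygon with vertices (7,4), (7,5), (9,5), (9,4).
By the shoelace formula its area is 2.00.

2.00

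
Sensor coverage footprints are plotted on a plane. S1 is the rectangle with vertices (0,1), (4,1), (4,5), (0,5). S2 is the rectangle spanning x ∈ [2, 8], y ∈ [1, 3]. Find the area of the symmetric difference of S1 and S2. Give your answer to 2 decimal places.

|S1∩S2|: x∈[2,4], y∈[1,3] → 2·2 = 4.
|S1 △ S2| = |S1| + |S2| − 2·|S1∩S2| = 16 + 12 − 8 = 20.00.

20.00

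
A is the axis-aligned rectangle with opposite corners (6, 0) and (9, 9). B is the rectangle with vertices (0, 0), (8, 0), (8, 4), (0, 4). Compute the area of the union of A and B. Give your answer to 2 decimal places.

51.00

By inclusion–exclusion:
Individual areas: |A| = 27, |B| = 32.
|A∩B|: x∈[6,8], y∈[0,4] → 2·4 = 8.
|A ∪ B| = 59 − 8 = 51.00.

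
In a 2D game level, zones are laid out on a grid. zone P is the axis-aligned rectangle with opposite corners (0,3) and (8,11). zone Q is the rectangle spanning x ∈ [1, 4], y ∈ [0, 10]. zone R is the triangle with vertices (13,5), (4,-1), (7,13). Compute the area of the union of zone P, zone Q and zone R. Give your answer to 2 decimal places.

By inclusion–exclusion:
Individual areas: |zone P| = 64, |zone Q| = 30, |zone R| = 54.
|zone P∩zone Q|: x∈[1,4], y∈[3,10] → 3·7 = 21.
|zone P∩zone R| = 18.2857.
|zone Q∩zone R| = 0.
|zone P∩zone Q∩zone R| = 0.
|zone P ∪ zone Q ∪ zone R| = 148 − 39.2857 + 0 = 108.71.

108.71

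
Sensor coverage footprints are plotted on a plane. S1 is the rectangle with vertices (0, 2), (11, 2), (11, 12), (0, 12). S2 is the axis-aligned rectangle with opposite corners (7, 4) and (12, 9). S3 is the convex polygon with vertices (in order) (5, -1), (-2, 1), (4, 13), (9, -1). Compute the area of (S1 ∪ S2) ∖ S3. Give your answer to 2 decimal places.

65.82

|S1 ∪ S2| = 115.
|(S1 ∪ S2) ∩ S3| = 49.1786.
|(S1 ∪ S2) ∖ S3| = 115 − 49.1786 = 65.82.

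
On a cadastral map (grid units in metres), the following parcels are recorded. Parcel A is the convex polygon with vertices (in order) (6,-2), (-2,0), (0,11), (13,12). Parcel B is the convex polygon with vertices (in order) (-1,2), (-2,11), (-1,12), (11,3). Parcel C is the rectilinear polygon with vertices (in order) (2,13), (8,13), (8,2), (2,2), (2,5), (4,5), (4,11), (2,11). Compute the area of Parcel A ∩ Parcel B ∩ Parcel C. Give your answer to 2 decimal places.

The intersection is the polygon with vertices (8,5.25), (8,2.75), (2,2.25), (2,5), (4,5), (4,8.25).
By the shoelace formula its area is 22.00.

22.00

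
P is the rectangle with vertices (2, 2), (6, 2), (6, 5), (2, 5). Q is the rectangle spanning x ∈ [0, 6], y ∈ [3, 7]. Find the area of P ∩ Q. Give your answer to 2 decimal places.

8.00

|P∩Q|: x∈[2,6], y∈[3,5] → 4·2 = 8.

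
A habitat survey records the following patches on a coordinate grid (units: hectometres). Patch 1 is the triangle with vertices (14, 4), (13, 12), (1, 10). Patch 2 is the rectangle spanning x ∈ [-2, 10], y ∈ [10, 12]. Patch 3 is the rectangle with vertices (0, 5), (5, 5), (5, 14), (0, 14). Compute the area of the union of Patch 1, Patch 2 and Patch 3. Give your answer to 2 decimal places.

By inclusion–exclusion:
Individual areas: |Patch 1| = 49, |Patch 2| = 24, |Patch 3| = 45.
|Patch 1∩Patch 2| = 6.75.
|Patch 1∩Patch 3| = 5.0256.
|Patch 2∩Patch 3|: x∈[0,5], y∈[10,12] → 5·2 = 10.
|Patch 1∩Patch 2∩Patch 3| = 1.3333.
|Patch 1 ∪ Patch 2 ∪ Patch 3| = 118 − 21.7756 + 1.3333 = 97.56.

97.56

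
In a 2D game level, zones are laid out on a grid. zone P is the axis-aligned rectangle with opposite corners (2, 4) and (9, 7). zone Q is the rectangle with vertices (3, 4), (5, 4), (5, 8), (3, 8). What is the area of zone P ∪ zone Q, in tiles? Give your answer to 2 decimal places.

23.00

By inclusion–exclusion:
Individual areas: |zone P| = 21, |zone Q| = 8.
|zone P∩zone Q|: x∈[3,5], y∈[4,7] → 2·3 = 6.
|zone P ∪ zone Q| = 29 − 6 = 23.00.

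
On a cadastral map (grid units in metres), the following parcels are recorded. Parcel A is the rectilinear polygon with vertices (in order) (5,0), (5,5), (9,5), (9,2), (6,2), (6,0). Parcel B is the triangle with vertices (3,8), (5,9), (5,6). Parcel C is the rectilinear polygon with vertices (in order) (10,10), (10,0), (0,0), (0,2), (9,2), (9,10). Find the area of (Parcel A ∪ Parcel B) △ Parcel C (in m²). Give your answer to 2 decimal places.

41.00

|Parcel A ∪ Parcel B| = 17.
|(Parcel A ∪ Parcel B) ∩ Parcel C| = 2.
|(Parcel A ∪ Parcel B) △ Parcel C| = 17 + 28 − 4 = 41.00.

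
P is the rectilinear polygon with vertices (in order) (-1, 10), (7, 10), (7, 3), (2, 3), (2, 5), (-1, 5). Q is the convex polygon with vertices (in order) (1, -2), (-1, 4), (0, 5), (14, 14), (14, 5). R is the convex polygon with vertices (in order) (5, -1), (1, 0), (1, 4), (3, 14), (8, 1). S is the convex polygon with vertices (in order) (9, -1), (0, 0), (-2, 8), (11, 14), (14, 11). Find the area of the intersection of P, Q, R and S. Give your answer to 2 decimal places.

19.85

The intersection is the polygon with vertices (2,5), (1.2,5), (1.377,5.885), (5.181,8.33), (7,3.6), (7,3), (2,3).
By the shoelace formula its area is 19.85.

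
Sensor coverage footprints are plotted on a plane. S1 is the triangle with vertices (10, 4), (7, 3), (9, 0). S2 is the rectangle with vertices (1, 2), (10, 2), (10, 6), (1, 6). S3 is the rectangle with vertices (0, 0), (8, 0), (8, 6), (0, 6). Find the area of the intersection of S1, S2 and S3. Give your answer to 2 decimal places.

0.83

The intersection is the polygon with vertices (8,3.333), (8,2), (7.667,2), (7,3).
By the shoelace formula its area is 0.83.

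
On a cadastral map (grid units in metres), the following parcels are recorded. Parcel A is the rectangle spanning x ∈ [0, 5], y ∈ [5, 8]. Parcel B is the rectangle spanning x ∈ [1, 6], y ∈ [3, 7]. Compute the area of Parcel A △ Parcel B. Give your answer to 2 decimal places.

|Parcel A∩Parcel B|: x∈[1,5], y∈[5,7] → 4·2 = 8.
|Parcel A △ Parcel B| = |Parcel A| + |Parcel B| − 2·|Parcel A∩Parcel B| = 15 + 20 − 16 = 19.00.

19.00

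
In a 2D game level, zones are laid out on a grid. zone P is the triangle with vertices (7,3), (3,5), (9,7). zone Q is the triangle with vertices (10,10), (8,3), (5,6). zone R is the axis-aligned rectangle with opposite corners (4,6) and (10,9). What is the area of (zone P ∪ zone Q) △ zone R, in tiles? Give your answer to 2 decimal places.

21.83

|zone P ∪ zone Q| = 18.2917.
|(zone P ∪ zone Q) ∩ zone R| = 7.2321.
|(zone P ∪ zone Q) △ zone R| = 18.2917 + 18 − 14.4643 = 21.83.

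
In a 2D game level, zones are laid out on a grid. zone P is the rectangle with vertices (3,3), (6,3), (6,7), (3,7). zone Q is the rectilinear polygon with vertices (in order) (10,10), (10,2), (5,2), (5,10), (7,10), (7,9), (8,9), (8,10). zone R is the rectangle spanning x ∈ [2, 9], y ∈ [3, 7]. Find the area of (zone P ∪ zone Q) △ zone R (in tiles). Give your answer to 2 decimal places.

27.00

|zone P ∪ zone Q| = 47.
|(zone P ∪ zone Q) ∩ zone R| = 24.
|(zone P ∪ zone Q) △ zone R| = 47 + 28 − 48 = 27.00.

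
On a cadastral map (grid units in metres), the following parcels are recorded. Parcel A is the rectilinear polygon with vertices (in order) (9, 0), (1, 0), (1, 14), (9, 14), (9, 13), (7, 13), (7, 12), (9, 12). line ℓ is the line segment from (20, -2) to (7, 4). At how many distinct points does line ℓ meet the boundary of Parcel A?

1

The segment meets the boundary at (9,3.077).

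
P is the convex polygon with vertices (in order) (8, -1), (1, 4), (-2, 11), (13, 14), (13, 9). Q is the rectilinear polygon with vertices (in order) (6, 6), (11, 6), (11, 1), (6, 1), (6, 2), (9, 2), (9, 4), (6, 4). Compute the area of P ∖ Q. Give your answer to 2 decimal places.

|P| = 134.5, |P∩Q| = 15.
|P ∖ Q| = |P| − |P∩Q| = 134.5 − 15 = 119.50.

119.50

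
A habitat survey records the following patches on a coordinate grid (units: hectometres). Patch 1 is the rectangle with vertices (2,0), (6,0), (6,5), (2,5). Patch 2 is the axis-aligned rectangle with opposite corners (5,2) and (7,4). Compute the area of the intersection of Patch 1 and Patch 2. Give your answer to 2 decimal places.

2.00

|Patch 1∩Patch 2|: x∈[5,6], y∈[2,4] → 1·2 = 2.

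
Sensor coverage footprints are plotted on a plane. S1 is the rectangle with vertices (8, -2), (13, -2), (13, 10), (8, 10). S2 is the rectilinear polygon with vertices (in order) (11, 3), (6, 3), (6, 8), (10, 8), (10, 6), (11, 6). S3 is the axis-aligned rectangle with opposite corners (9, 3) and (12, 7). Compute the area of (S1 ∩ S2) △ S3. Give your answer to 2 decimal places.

|S1 ∩ S2| = 13.
|(S1 ∩ S2) ∩ S3| = 7.
|(S1 ∩ S2) △ S3| = 13 + 12 − 14 = 11.00.

11.00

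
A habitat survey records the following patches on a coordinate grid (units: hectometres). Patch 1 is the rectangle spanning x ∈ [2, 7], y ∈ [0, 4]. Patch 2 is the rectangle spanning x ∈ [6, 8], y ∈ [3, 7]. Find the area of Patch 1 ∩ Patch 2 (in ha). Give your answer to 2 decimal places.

1.00

|Patch 1∩Patch 2|: x∈[6,7], y∈[3,4] → 1·1 = 1.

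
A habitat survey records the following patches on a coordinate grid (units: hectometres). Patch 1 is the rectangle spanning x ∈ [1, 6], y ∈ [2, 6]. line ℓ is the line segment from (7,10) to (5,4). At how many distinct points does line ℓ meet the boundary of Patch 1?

The segment meets the boundary at (5.667,6).

1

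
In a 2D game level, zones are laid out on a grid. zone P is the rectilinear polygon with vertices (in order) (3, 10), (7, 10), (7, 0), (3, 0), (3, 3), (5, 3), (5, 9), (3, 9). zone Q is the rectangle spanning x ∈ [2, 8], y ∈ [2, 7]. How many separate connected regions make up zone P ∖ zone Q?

2

zone P ∖ zone Q splits into 2 disjoint pieces (area 8, area 8).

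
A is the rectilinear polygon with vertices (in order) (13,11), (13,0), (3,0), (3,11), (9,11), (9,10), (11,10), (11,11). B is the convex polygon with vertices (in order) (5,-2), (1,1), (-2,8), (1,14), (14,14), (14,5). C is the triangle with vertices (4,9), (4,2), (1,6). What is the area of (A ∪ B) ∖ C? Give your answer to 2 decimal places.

190.96

|A ∪ B| = 201.4603.
|(A ∪ B) ∩ C| = 10.5.
|(A ∪ B) ∖ C| = 201.4603 − 10.5 = 190.96.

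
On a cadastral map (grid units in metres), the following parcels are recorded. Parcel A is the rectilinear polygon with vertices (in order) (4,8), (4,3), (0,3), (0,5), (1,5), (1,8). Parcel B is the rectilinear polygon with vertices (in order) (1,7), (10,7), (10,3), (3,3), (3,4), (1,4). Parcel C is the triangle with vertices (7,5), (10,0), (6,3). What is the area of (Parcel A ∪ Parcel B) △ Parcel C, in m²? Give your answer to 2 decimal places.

|Parcel A ∪ Parcel B| = 41.
|(Parcel A ∪ Parcel B) ∩ Parcel C| = 2.2.
|(Parcel A ∪ Parcel B) △ Parcel C| = 41 + 5.5 − 4.4 = 42.10.

42.10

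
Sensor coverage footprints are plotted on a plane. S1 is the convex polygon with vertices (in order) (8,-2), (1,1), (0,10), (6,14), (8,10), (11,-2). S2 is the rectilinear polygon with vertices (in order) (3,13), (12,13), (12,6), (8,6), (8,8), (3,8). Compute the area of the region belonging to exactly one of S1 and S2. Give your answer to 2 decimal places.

117.00

|S1| = 112, |S2| = 53, |S1∩S2| = 24.
|S1 △ S2| = |S1| + |S2| − 2·|S1∩S2| = 112 + 53 − 48 = 117.00.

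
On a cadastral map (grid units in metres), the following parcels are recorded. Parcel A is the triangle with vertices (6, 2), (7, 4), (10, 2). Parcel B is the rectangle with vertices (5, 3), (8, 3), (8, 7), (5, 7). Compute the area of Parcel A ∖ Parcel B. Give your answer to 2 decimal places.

|Parcel A| = 4, |Parcel A∩Parcel B| = 0.9167.
|Parcel A ∖ Parcel B| = |Parcel A| − |Parcel A∩Parcel B| = 4 − 0.9167 = 3.08.

3.08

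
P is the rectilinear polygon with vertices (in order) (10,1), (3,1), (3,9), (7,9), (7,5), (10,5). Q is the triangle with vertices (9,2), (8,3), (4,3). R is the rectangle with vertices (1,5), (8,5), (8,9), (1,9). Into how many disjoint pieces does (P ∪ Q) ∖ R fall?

(P ∪ Q) ∖ R is a single connected region.

1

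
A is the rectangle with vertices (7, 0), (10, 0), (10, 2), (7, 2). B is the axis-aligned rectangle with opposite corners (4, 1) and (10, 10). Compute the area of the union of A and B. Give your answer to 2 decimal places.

57.00

By inclusion–exclusion:
Individual areas: |A| = 6, |B| = 54.
|A∩B|: x∈[7,10], y∈[1,2] → 3·1 = 3.
|A ∪ B| = 60 − 3 = 57.00.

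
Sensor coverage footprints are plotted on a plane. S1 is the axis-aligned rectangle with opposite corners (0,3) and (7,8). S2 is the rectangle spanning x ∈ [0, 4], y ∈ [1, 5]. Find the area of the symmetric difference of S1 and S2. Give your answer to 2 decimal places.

|S1∩S2|: x∈[0,4], y∈[3,5] → 4·2 = 8.
|S1 △ S2| = |S1| + |S2| − 2·|S1∩S2| = 35 + 16 − 16 = 35.00.

35.00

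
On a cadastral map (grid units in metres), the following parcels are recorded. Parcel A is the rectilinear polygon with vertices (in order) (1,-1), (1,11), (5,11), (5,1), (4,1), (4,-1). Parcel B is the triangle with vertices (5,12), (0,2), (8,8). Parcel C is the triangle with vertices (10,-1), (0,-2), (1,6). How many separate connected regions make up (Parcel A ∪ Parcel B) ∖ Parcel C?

(Parcel A ∪ Parcel B) ∖ Parcel C splits into 2 disjoint pieces (area 0.2299, area 35.8472).

2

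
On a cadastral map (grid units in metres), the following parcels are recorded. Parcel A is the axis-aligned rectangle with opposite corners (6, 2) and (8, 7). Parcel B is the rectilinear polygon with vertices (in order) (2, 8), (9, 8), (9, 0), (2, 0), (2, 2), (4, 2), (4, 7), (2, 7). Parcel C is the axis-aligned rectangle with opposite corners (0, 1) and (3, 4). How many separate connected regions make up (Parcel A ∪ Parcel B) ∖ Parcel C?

(Parcel A ∪ Parcel B) ∖ Parcel C is a single connected region.

1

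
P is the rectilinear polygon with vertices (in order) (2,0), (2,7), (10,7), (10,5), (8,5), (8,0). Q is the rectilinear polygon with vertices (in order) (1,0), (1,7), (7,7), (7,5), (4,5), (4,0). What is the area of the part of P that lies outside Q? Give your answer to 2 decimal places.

26.00

|P| = 46, |P∩Q| = 20.
|P ∖ Q| = |P| − |P∩Q| = 46 − 20 = 26.00.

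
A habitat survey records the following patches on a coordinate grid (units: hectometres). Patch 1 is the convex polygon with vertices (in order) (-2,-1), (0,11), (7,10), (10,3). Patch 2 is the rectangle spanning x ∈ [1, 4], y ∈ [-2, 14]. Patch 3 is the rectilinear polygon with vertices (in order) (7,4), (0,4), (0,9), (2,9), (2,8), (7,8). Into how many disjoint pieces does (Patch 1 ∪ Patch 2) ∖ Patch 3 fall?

(Patch 1 ∪ Patch 2) ∖ Patch 3 is a single connected region.

1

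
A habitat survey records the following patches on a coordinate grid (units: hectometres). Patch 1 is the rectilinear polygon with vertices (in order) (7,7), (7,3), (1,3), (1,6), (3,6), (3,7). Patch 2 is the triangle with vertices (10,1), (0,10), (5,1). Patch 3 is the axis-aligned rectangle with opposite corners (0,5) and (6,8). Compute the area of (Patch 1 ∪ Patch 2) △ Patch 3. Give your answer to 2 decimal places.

|Patch 1 ∪ Patch 2| = 34.7167.
|(Patch 1 ∪ Patch 2) ∩ Patch 3| = 10.4444.
|(Patch 1 ∪ Patch 2) △ Patch 3| = 34.7167 + 18 − 20.8889 = 31.83.

31.83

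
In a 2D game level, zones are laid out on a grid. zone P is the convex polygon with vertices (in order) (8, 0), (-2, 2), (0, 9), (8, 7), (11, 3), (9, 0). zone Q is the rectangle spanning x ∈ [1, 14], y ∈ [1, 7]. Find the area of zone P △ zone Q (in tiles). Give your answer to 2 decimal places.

50.47

|zone P| = 77, |zone Q| = 78, |zone P∩zone Q| = 52.2667.
|zone P △ zone Q| = |zone P| + |zone Q| − 2·|zone P∩zone Q| = 77 + 78 − 104.5333 = 50.47.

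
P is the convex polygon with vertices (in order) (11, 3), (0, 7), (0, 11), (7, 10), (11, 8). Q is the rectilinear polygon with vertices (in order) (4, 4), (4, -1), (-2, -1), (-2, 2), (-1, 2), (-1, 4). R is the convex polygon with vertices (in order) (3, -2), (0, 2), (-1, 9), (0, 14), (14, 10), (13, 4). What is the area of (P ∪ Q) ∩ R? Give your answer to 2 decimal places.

|P ∪ Q| = 82.5.
|(P ∪ Q) ∩ R| = 71.41.

71.41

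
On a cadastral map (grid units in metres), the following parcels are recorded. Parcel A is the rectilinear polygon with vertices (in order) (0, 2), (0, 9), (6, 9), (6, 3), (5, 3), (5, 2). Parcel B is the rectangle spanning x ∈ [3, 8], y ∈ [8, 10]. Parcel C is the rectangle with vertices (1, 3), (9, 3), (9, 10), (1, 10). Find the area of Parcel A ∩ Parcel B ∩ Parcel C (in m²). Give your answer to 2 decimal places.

The intersection is the polygon with vertices (6,8), (3,8), (3,9), (6,9).
By the shoelace formula its area is 3.00.

3.00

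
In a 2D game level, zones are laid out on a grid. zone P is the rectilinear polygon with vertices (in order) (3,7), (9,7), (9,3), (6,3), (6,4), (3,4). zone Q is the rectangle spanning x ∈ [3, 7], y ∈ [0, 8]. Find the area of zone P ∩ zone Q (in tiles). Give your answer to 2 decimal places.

The intersection is the polygon with vertices (7,7), (7,3), (6,3), (6,4), (3,4), (3,7).
By the shoelace formula its area is 13.00.

13.00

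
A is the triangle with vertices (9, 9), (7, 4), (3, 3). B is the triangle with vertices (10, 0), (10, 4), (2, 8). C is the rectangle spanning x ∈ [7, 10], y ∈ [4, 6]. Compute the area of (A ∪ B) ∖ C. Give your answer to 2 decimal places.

19.10

|A ∪ B| = 21.775.
|(A ∪ B) ∩ C| = 2.675.
|(A ∪ B) ∖ C| = 21.775 − 2.675 = 19.10.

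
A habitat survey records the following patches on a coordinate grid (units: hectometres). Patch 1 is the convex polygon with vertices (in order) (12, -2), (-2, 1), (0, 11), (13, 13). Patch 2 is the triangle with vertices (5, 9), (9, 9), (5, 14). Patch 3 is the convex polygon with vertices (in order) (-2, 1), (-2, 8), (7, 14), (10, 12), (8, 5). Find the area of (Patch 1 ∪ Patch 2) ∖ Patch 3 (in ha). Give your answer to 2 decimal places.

90.48

|Patch 1 ∪ Patch 2| = 171.2724.
|(Patch 1 ∪ Patch 2) ∩ Patch 3| = 80.7954.
|(Patch 1 ∪ Patch 2) ∖ Patch 3| = 171.2724 − 80.7954 = 90.48.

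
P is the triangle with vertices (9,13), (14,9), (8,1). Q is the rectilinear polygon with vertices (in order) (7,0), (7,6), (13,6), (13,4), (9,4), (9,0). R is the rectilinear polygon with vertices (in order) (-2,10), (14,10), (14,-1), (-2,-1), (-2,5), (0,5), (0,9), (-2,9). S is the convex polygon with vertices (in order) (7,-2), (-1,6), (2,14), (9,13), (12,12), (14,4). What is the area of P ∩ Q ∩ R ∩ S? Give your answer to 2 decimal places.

7.29

The intersection is the polygon with vertices (9,2.333), (8,1), (8.417,6), (11.75,6), (10.25,4), (9,4).
By the shoelace formula its area is 7.29.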